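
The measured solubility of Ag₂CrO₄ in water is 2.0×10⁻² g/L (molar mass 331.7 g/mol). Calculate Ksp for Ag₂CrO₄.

Ksp = 8.8×10⁻¹³

s = (2.0×10⁻² g L⁻¹)/(331.7 g mol⁻¹) = 6.030×10⁻⁵ M
Ag₂CrO₄(s) ⇌ 2 Ag⁺(aq) + CrO₄²⁻(aq)
If s mol/L of Ag₂CrO₄ dissolves, [Ag⁺] = 2s and [CrO₄²⁻] = s.
Ksp = [Ag⁺]^2[CrO₄²⁻] = (2s)^2 · s = 4s^3
Ksp = 4 × (6.030×10⁻⁵)^3 = 8.8×10⁻¹³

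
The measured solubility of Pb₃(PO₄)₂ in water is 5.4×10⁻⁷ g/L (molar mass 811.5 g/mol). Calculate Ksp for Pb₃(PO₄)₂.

Convert to molarity: s = 5.4×10⁻⁷ / 811.5 = 6.654×10⁻¹⁰ mol/L
Pb₃(PO₄)₂(s) ⇌ 3 Pb²⁺(aq) + 2 PO₄³⁻(aq)
For each mole of Pb₃(PO₄)₂ that dissolves per liter, [Pb²⁺] = 3s and [PO₄³⁻] = 2s; let s denote this solubility.
Ksp = [Pb²⁺]^3[PO₄³⁻]^2 = (3s)^3 · (2s)^2 = 108s^5
Ksp = 108 × (6.654×10⁻¹⁰)^5 = 1.4×10⁻⁴⁴

Ksp = 1.4×10⁻⁴⁴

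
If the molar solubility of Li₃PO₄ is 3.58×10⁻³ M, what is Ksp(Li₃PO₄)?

Ksp = 4.44×10⁻⁹

Li₃PO₄(s) ⇌ 3 Li⁺(aq) + PO₄³⁻(aq)
Call the molar solubility s, so that [Li⁺] = 3s and [PO₄³⁻] = s.
Ksp = [Li⁺]^3[PO₄³⁻] = (3s)^3 · s = 27s^4
Ksp = 27 × (3.58×10⁻³)^4 = 4.44×10⁻⁹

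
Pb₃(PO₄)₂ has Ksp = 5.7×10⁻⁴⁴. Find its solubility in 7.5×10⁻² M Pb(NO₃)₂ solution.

Pb₃(PO₄)₂(s) ⇌ 3 Pb²⁺(aq) + 2 PO₄³⁻(aq)
With Pb²⁺ already at 7.5×10⁻² M and s small, take [Pb²⁺] ≈ 7.5×10⁻² M and [PO₄³⁻] = 2s.
Ksp = [Pb²⁺]^3[PO₄³⁻]^2 = (7.5×10⁻²)^3(2s)^2
(2s)^2 = 5.7×10⁻⁴⁴ / (7.5×10⁻²)^3 = 1.4×10⁻⁴⁰
s = 5.8×10⁻²¹ M

5.8×10⁻²¹ M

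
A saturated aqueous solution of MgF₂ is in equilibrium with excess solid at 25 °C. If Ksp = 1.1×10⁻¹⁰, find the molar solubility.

MgF₂(s) ⇌ Mg²⁺(aq) + 2 F⁻(aq)
Let s be the molar solubility. Then [Mg²⁺] = s and [F⁻] = 2s.
Ksp = [Mg²⁺][F⁻]^2 = s · (2s)^2 = 4s^3
4s^3 = 1.1×10⁻¹⁰  ⇒  s^3 = 2.8×10⁻¹¹
Taking the 3rd root, s = 3.0×10⁻⁴ mol/L.

3.0×10⁻⁴ M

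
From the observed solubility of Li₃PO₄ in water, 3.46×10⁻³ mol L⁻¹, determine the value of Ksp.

Li₃PO₄(s) ⇌ 3 Li⁺(aq) + PO₄³⁻(aq)
If s mol/L of Li₃PO₄ dissolves, [Li⁺] = 3s and [PO₄³⁻] = s.
Ksp = [Li⁺]^3[PO₄³⁻] = (3s)^3 · s = 27s^4
Ksp = 27 × (3.46×10⁻³)^4 = 3.87×10⁻⁹

Ksp = 3.87×10⁻⁹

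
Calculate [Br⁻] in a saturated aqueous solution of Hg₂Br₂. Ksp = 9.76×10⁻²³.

5.80×10⁻⁸ M

Hg₂Br₂(s) ⇌ Hg₂²⁺(aq) + 2 Br⁻(aq)
Call the molar solubility s, so that [Hg₂²⁺] = s and [Br⁻] = 2s.
Ksp = [Hg₂²⁺][Br⁻]^2 = s · (2s)^2 = 4s^3 = 9.76×10⁻²³
s = 2.90×10⁻⁸ mol L⁻¹
[Br⁻] = 2s = 5.80×10⁻⁸ mol L⁻¹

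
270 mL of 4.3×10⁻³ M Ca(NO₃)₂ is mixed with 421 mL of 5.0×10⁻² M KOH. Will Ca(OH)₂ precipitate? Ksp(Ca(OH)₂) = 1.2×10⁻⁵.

No

After mixing, V = 270 mL + 421 mL = 691 mL.
[Ca²⁺] = (4.3×10⁻³)(270)/691 = 1.7×10⁻³ M
[OH⁻] = (5.0×10⁻²)(421)/691 = 3.0×10⁻² M
Q = [Ca²⁺][OH⁻]^2 = 1.6×10⁻⁶
Q < Ksp (1.6×10⁻⁶ vs 1.2×10⁻⁵); the solution remains unsaturated and no precipitate forms.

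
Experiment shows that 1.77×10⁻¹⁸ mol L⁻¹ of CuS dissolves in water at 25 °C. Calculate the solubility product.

Ksp = 3.13×10⁻³⁶

CuS(s) ⇌ Cu²⁺(aq) + S²⁻(aq)
Let s be the molar solubility. Then [Cu²⁺] = s and [S²⁻] = s.
Ksp = [Cu²⁺][S²⁻] = s · s = s^2
Ksp = (1.77×10⁻¹⁸)^2 = 3.13×10⁻³⁶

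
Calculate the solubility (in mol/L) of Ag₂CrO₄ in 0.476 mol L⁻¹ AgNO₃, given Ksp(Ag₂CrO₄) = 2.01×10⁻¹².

8.87×10⁻¹² M

Ag₂CrO₄(s) ⇌ 2 Ag⁺(aq) + CrO₄²⁻(aq)
Let s be the solubility of Ag₂CrO₄ here. The common ion gives [Ag⁺] ≈ 0.476 mol L⁻¹, and [CrO₄²⁻] = s.
Ksp = [Ag⁺]^2[CrO₄²⁻] = (0.476)^2s
s = 2.01×10⁻¹² / (0.476)^2 = 8.87×10⁻¹²
s = 8.87×10⁻¹² mol L⁻¹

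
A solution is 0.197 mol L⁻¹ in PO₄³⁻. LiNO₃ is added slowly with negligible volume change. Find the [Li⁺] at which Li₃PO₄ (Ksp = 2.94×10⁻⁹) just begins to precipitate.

A salt starts to precipitate once the ion product Q reaches its Ksp.
Li₃PO₄(s) ⇌ 3 Li⁺(aq) + PO₄³⁻(aq)
Ksp = [Li⁺]^3[PO₄³⁻] = [Li⁺]^3(0.197)
[Li⁺]^3 = 2.94×10⁻⁹ / (0.197) = 1.49×10⁻⁸
[Li⁺] = 2.46×10⁻³ mol L⁻¹

2.46×10⁻³ M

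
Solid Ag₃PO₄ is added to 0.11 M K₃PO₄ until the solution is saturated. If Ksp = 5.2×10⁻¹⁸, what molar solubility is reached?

Ag₃PO₄(s) ⇌ 3 Ag⁺(aq) + PO₄³⁻(aq)
With PO₄³⁻ already at 0.11 M and s small, take [PO₄³⁻] ≈ 0.11 M and [Ag⁺] = 3s.
Ksp = [Ag⁺]^3[PO₄³⁻] = (3s)^3(0.11)
(3s)^3 = 5.2×10⁻¹⁸ / (0.11) = 4.7×10⁻¹⁷
s = 1.2×10⁻⁶ M

1.2×10⁻⁶ M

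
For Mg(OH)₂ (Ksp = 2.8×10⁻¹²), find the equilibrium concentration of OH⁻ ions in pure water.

1.8×10⁻⁴ M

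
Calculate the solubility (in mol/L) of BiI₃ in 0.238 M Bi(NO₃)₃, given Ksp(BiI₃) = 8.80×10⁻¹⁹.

5.15×10⁻⁷ M

BiI₃(s) ⇌ Bi³⁺(aq) + 3 I⁻(aq)
The solution already contains Bi³⁺ at 0.238 M. Let s be the molar solubility of BiI₃.
[Bi³⁺] ≈ 0.238 M (common ion dominates); [I⁻] = 3s.
Ksp = [Bi³⁺][I⁻]^3 = (0.238)(3s)^3
(3s)^3 = 8.80×10⁻¹⁹ / (0.238) = 3.70×10⁻¹⁸
s = 5.15×10⁻⁷ M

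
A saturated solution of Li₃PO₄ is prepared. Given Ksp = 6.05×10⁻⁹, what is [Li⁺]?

Li₃PO₄(s) ⇌ 3 Li⁺(aq) + PO₄³⁻(aq)
For each mole of Li₃PO₄ that dissolves per liter, [Li⁺] = 3s and [PO₄³⁻] = s; let s denote this solubility.
Ksp = [Li⁺]^3[PO₄³⁻] = (3s)^3 · s = 27s^4 = 6.05×10⁻⁹
s = 3.87×10⁻³ mol L⁻¹
[Li⁺] = 3s = 1.16×10⁻² mol L⁻¹

1.16×10⁻² M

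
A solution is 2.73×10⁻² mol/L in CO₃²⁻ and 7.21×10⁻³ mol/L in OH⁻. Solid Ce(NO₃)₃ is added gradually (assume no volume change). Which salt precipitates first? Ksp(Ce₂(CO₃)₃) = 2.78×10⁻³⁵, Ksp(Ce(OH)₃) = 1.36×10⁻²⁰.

Ce₂(CO₃)₃

The threshold for precipitation is Q = Ksp.
For Ce₂(CO₃)₃: [Ce³⁺] = (Ksp/[CO₃²⁻]^3)^(1/2) = 1.17×10⁻¹⁵ mol/L
For Ce(OH)₃: [Ce³⁺] = (Ksp/[OH⁻]^3) = 3.63×10⁻¹⁴ mol/L
Since Ce₂(CO₃)₃ needs less Ce³⁺ to reach saturation, it precipitates first.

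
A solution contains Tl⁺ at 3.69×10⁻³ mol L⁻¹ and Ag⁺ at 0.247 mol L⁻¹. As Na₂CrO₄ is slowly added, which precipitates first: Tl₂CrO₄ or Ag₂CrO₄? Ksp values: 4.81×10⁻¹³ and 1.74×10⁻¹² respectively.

Ag₂CrO₄

Precipitation begins when Q = Ksp.
For Tl₂CrO₄: [CrO₄²⁻] = (Ksp/[Tl⁺]^2) = 3.53×10⁻⁸ mol L⁻¹
For Ag₂CrO₄: [CrO₄²⁻] = (Ksp/[Ag⁺]^2) = 2.85×10⁻¹¹ mol L⁻¹
The smaller threshold [CrO₄²⁻] is reached first, so Ag₂CrO₄ precipitates first.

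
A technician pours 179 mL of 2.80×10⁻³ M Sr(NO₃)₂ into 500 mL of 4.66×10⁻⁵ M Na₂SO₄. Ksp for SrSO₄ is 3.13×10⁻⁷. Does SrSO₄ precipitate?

No

After mixing, V = 179 mL + 500 mL = 679 mL.
[Sr²⁺] = (2.80×10⁻³)(179)/679 = 7.38×10⁻⁴ M
[SO₄²⁻] = (4.66×10⁻⁵)(500)/679 = 3.43×10⁻⁵ M
Q = [Sr²⁺][SO₄²⁻] = 2.53×10⁻⁸
Q = 2.53×10⁻⁸ < Ksp = 3.13×10⁻⁷, so the solution is unsaturated and no precipitate forms.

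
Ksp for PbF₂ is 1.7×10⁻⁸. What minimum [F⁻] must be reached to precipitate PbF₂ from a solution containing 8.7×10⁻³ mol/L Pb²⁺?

Precipitation begins when Q = Ksp.
PbF₂(s) ⇌ Pb²⁺(aq) + 2 F⁻(aq)
Ksp = [Pb²⁺][F⁻]^2 = [F⁻]^2(8.7×10⁻³)
[F⁻]^2 = 1.7×10⁻⁸ / (8.7×10⁻³) = 2.0×10⁻⁶
[F⁻] = 1.4×10⁻³ mol/L

1.4×10⁻³ M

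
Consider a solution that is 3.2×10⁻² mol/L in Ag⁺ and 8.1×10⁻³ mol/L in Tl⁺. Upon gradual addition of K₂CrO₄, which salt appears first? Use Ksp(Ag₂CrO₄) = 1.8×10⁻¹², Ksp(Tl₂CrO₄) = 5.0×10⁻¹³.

Ag₂CrO₄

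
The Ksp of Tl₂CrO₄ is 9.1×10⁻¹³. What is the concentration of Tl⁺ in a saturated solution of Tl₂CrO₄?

Tl₂CrO₄(s) ⇌ 2 Tl⁺(aq) + CrO₄²⁻(aq)
Call the molar solubility s, so that [Tl⁺] = 2s and [CrO₄²⁻] = s.
Ksp = [Tl⁺]^2[CrO₄²⁻] = (2s)^2 · s = 4s^3 = 9.1×10⁻¹³
s = 6.1×10⁻⁵ mol L⁻¹
[Tl⁺] = 2s = 1.2×10⁻⁴ mol L⁻¹

1.2×10⁻⁴ M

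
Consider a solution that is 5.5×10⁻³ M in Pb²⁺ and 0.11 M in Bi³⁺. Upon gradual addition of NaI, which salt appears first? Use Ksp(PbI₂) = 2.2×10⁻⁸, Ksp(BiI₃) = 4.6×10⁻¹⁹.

BiI₃

A salt starts to precipitate once the ion product Q reaches its Ksp.
For PbI₂: [I⁻] = (Ksp/[Pb²⁺])^(1/2) = 2.0×10⁻³ M
For BiI₃: [I⁻] = (Ksp/[Bi³⁺])^(1/3) = 1.6×10⁻⁶ M
BiI₃ requires the lower [I⁻], so it precipitates first.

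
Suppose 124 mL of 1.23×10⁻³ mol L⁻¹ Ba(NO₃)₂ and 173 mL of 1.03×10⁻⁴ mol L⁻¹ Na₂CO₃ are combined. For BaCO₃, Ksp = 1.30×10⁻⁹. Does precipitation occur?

Total volume after mixing = 124 + 173 = 297 mL.
[Ba²⁺] = (1.23×10⁻³)(124)/297 = 5.14×10⁻⁴ mol L⁻¹
[CO₃²⁻] = (1.03×10⁻⁴)(173)/297 = 6.00×10⁻⁵ mol L⁻¹
Q = [Ba²⁺][CO₃²⁻] = 3.08×10⁻⁸
Because Q > Ksp (3.08×10⁻⁸ vs 1.30×10⁻⁹), a precipitate of BaCO₃ forms.

Yes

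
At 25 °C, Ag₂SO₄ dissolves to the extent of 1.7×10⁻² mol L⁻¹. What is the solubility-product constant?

Ksp = 2.0×10⁻⁵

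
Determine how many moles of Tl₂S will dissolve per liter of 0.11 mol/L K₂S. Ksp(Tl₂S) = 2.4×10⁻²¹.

Tl₂S(s) ⇌ 2 Tl⁺(aq) + S²⁻(aq)
S²⁻ is already present at 0.11 mol/L. If s mol/L of Tl₂S dissolves, [Tl⁺] = 2s while [S²⁻] ≈ 0.11 mol/L.
Ksp = [Tl⁺]^2[S²⁻] = (2s)^2(0.11)
(2s)^2 = 2.4×10⁻²¹ / (0.11) = 2.2×10⁻²⁰
s = 7.4×10⁻¹¹ mol/L

7.4×10⁻¹¹ M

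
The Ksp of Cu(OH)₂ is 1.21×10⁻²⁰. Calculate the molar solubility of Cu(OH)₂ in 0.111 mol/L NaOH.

Cu(OH)₂(s) ⇌ Cu²⁺(aq) + 2 OH⁻(aq)
With OH⁻ already at 0.111 mol/L and s small, take [OH⁻] ≈ 0.111 mol/L and [Cu²⁺] = s.
Ksp = [Cu²⁺][OH⁻]^2 = s(0.111)^2
s = 1.21×10⁻²⁰ / (0.111)^2 = 9.82×10⁻¹⁹
s = 9.82×10⁻¹⁹ mol/L

9.82×10⁻¹⁹ M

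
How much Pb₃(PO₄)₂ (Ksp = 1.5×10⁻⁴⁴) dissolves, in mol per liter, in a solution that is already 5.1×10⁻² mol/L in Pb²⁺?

5.3×10⁻²¹ M

Pb₃(PO₄)₂(s) ⇌ 3 Pb²⁺(aq) + 2 PO₄³⁻(aq)
The solution already contains Pb²⁺ at 5.1×10⁻² mol/L. Let s be the molar solubility of Pb₃(PO₄)₂.
[Pb²⁺] ≈ 5.1×10⁻² mol/L (common ion dominates); [PO₄³⁻] = 2s.
Ksp = [Pb²⁺]^3[PO₄³⁻]^2 = (5.1×10⁻²)^3(2s)^2
(2s)^2 = 1.5×10⁻⁴⁴ / (5.1×10⁻²)^3 = 1.1×10⁻⁴⁰
s = 5.3×10⁻²¹ mol/L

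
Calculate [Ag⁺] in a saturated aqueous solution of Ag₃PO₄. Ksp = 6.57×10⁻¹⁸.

6.66×10⁻⁵ M

Ag₃PO₄(s) ⇌ 3 Ag⁺(aq) + PO₄³⁻(aq)
Call the molar solubility s, so that [Ag⁺] = 3s and [PO₄³⁻] = s.
Ksp = [Ag⁺]^3[PO₄³⁻] = (3s)^3 · s = 27s^4 = 6.57×10⁻¹⁸
s = 2.22×10⁻⁵ mol L⁻¹
[Ag⁺] = 3s = 6.66×10⁻⁵ mol L⁻¹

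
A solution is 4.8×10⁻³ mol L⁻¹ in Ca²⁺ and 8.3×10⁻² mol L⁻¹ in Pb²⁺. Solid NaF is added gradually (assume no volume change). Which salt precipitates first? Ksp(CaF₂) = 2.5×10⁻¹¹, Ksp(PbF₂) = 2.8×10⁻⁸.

Precipitation begins when Q = Ksp.
For CaF₂: [F⁻] = (Ksp/[Ca²⁺])^(1/2) = 7.2×10⁻⁵ mol L⁻¹
For PbF₂: [F⁻] = (Ksp/[Pb²⁺])^(1/2) = 5.8×10⁻⁴ mol L⁻¹
The smaller threshold [F⁻] is reached first, so CaF₂ precipitates first.

CaF₂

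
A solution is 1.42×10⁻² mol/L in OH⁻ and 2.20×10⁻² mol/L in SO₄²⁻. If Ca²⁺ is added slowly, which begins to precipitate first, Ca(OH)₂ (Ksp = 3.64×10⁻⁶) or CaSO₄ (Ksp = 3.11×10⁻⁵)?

CaSO₄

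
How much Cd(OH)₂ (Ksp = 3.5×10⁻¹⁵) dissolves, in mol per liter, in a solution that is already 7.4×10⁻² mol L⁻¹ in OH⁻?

Cd(OH)₂(s) ⇌ Cd²⁺(aq) + 2 OH⁻(aq)
With OH⁻ already at 7.4×10⁻² mol L⁻¹ and s small, take [OH⁻] ≈ 7.4×10⁻² mol L⁻¹ and [Cd²⁺] = s.
Ksp = [Cd²⁺][OH⁻]^2 = s(7.4×10⁻²)^2
s = 3.5×10⁻¹⁵ / (7.4×10⁻²)^2 = 6.4×10⁻¹³
s = 6.4×10⁻¹³ mol L⁻¹

6.4×10⁻¹³ M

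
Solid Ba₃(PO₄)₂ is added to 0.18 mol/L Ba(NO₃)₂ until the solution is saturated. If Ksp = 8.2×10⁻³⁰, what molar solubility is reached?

Ba₃(PO₄)₂(s) ⇌ 3 Ba²⁺(aq) + 2 PO₄³⁻(aq)
The solution already contains Ba²⁺ at 0.18 mol/L. Let s be the molar solubility of Ba₃(PO₄)₂.
[Ba²⁺] ≈ 0.18 mol/L (common ion dominates); [PO₄³⁻] = 2s.
Ksp = [Ba²⁺]^3[PO₄³⁻]^2 = (0.18)^3(2s)^2
(2s)^2 = 8.2×10⁻³⁰ / (0.18)^3 = 1.4×10⁻²⁷
s = 1.9×10⁻¹⁴ mol/L

1.9×10⁻¹⁴ M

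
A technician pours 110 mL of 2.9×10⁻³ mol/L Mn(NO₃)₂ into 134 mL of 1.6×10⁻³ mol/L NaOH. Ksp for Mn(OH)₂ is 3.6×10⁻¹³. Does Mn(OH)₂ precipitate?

After mixing, V = 110 mL + 134 mL = 244 mL.
[Mn²⁺] = (2.9×10⁻³)(110)/244 = 1.3×10⁻³ mol/L
[OH⁻] = (1.6×10⁻³)(134)/244 = 8.8×10⁻⁴ mol/L
Q = [Mn²⁺][OH⁻]^2 = 1.0×10⁻⁹
Because Q > Ksp (1.0×10⁻⁹ vs 3.6×10⁻¹³), a precipitate of Mn(OH)₂ forms.

Yes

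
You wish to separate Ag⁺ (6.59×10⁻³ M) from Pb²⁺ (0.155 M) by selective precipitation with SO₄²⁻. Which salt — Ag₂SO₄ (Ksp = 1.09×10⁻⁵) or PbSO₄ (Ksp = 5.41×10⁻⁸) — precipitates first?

PbSO₄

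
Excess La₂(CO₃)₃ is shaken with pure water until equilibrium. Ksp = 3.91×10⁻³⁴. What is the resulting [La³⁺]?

1.63×10⁻⁷ M

La₂(CO₃)₃(s) ⇌ 2 La³⁺(aq) + 3 CO₃²⁻(aq)
With molar solubility s: [La³⁺] = 2s, [CO₃²⁻] = 3s.
Ksp = [La³⁺]^2[CO₃²⁻]^3 = (2s)^2 · (3s)^3 = 108s^5 = 3.91×10⁻³⁴
s = 8.16×10⁻⁸ mol/L
[La³⁺] = 2s = 1.63×10⁻⁷ mol/L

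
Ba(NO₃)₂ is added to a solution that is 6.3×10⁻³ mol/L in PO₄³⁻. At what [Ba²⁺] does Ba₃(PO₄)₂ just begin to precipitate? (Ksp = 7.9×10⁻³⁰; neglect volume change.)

Each salt precipitates once Q = Ksp for that salt.
Ba₃(PO₄)₂(s) ⇌ 3 Ba²⁺(aq) + 2 PO₄³⁻(aq)
Ksp = [Ba²⁺]^3[PO₄³⁻]^2 = [Ba²⁺]^3(6.3×10⁻³)^2
[Ba²⁺]^3 = 7.9×10⁻³⁰ / (6.3×10⁻³)^2 = 2.0×10⁻²⁵
[Ba²⁺] = 5.8×10⁻⁹ mol/L

5.8×10⁻⁹ M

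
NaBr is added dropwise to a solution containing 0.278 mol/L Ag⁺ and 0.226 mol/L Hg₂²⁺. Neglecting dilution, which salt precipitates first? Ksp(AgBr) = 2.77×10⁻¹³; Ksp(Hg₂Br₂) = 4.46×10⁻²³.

AgBr

Precipitation begins when Q = Ksp.
For AgBr: [Br⁻] = (Ksp/[Ag⁺]) = 9.96×10⁻¹³ mol/L
For Hg₂Br₂: [Br⁻] = (Ksp/[Hg₂²⁺])^(1/2) = 1.40×10⁻¹¹ mol/L
Since AgBr needs less Br⁻ to reach saturation, it precipitates first.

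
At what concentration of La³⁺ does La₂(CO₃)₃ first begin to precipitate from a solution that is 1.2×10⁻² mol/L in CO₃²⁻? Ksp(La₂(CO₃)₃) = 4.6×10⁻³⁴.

1.6×10⁻¹⁴ M

A salt starts to precipitate once the ion product Q reaches its Ksp.
La₂(CO₃)₃(s) ⇌ 2 La³⁺(aq) + 3 CO₃²⁻(aq)
Ksp = [La³⁺]^2[CO₃²⁻]^3 = [La³⁺]^2(1.2×10⁻²)^3
[La³⁺]^2 = 4.6×10⁻³⁴ / (1.2×10⁻²)^3 = 2.7×10⁻²⁸
[La³⁺] = 1.6×10⁻¹⁴ mol/L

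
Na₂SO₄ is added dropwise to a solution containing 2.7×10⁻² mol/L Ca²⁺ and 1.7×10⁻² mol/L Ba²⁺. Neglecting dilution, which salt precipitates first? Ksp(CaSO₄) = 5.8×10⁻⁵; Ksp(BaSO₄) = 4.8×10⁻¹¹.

BaSO₄

Precipitation of each salt begins when its ion product equals Ksp.
For CaSO₄: [SO₄²⁻] = (Ksp/[Ca²⁺]) = 2.1×10⁻³ mol/L
For BaSO₄: [SO₄²⁻] = (Ksp/[Ba²⁺]) = 2.8×10⁻⁹ mol/L
Since BaSO₄ needs less SO₄²⁻ to reach saturation, it precipitates first.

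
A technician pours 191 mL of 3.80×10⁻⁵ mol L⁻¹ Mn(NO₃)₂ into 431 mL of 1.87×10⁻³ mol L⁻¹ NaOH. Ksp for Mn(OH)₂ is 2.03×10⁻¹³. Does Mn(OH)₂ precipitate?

Yes

After mixing, V = 191 mL + 431 mL = 622 mL.
[Mn²⁺] = (3.80×10⁻⁵)(191)/622 = 1.17×10⁻⁵ mol L⁻¹
[OH⁻] = (1.87×10⁻³)(431)/622 = 1.30×10⁻³ mol L⁻¹
Q = [Mn²⁺][OH⁻]^2 = 1.96×10⁻¹¹
Q = 1.96×10⁻¹¹ > Ksp = 2.03×10⁻¹³, so the solution is supersaturated and Mn(OH)₂ precipitates.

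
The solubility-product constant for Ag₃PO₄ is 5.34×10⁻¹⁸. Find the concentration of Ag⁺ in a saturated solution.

Ag₃PO₄(s) ⇌ 3 Ag⁺(aq) + PO₄³⁻(aq)
Call the molar solubility s, so that [Ag⁺] = 3s and [PO₄³⁻] = s.
Ksp = [Ag⁺]^3[PO₄³⁻] = (3s)^3 · s = 27s^4 = 5.34×10⁻¹⁸
s = 2.11×10⁻⁵ mol L⁻¹
[Ag⁺] = 3s = 6.33×10⁻⁵ mol L⁻¹

6.33×10⁻⁵ M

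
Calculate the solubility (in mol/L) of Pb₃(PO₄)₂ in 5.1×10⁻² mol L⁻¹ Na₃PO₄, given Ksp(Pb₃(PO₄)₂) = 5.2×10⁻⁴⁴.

9.0×10⁻¹⁵ M

Pb₃(PO₄)₂(s) ⇌ 3 Pb²⁺(aq) + 2 PO₄³⁻(aq)
PO₄³⁻ is already present at 5.1×10⁻² mol L⁻¹. If s mol/L of Pb₃(PO₄)₂ dissolves, [Pb²⁺] = 3s while [PO₄³⁻] ≈ 5.1×10⁻² mol L⁻¹.
Ksp = [Pb²⁺]^3[PO₄³⁻]^2 = (3s)^3(5.1×10⁻²)^2
(3s)^3 = 5.2×10⁻⁴⁴ / (5.1×10⁻²)^2 = 2.0×10⁻⁴¹
s = 9.0×10⁻¹⁵ mol L⁻¹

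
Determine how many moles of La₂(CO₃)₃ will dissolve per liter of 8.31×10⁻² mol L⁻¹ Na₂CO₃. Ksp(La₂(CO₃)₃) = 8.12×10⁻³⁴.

5.95×10⁻¹⁶ M

La₂(CO₃)₃(s) ⇌ 2 La³⁺(aq) + 3 CO₃²⁻(aq)
Let s be the solubility of La₂(CO₃)₃ here. The common ion gives [CO₃²⁻] ≈ 8.31×10⁻² mol L⁻¹, and [La³⁺] = 2s.
Ksp = [La³⁺]^2[CO₃²⁻]^3 = (2s)^2(8.31×10⁻²)^3
(2s)^2 = 8.12×10⁻³⁴ / (8.31×10⁻²)^3 = 1.41×10⁻³⁰
s = 5.95×10⁻¹⁶ mol L⁻¹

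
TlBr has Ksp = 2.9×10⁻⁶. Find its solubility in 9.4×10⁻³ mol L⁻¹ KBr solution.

3.1×10⁻⁴ M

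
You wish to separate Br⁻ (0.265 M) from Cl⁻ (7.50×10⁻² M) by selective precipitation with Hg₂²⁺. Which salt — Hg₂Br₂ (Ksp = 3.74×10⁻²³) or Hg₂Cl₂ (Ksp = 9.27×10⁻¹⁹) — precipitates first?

Hg₂Br₂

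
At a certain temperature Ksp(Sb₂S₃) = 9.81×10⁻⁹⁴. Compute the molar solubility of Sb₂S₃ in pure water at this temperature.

Sb₂S₃(s) ⇌ 2 Sb³⁺(aq) + 3 S²⁻(aq)
Call the molar solubility s, so that [Sb³⁺] = 2s and [S²⁻] = 3s.
Ksp = [Sb³⁺]^2[S²⁻]^3 = (2s)^2 · (3s)^3 = 108s^5
108s^5 = 9.81×10⁻⁹⁴  ⇒  s^5 = 9.08×10⁻⁹⁶
s = 9.81×10⁻²⁰ mol L⁻¹

9.81×10⁻²⁰ M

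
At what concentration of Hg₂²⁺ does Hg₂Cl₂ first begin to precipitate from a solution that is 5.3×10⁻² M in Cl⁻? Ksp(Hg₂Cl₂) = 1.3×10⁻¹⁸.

4.6×10⁻¹⁶ M

Precipitation of each salt begins when its ion product equals Ksp.
Hg₂Cl₂(s) ⇌ Hg₂²⁺(aq) + 2 Cl⁻(aq)
Ksp = [Hg₂²⁺][Cl⁻]^2 = [Hg₂²⁺](5.3×10⁻²)^2
[Hg₂²⁺] = 1.3×10⁻¹⁸ / (5.3×10⁻²)^2 = 4.6×10⁻¹⁶
[Hg₂²⁺] = 4.6×10⁻¹⁶ M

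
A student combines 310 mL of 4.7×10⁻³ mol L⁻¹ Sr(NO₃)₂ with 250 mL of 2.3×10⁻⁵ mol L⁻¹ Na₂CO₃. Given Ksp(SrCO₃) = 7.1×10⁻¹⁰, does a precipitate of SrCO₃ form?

After mixing, V = 310 mL + 250 mL = 560 mL.
[Sr²⁺] = (4.7×10⁻³)(310)/560 = 2.6×10⁻³ mol L⁻¹
[CO₃²⁻] = (2.3×10⁻⁵)(250)/560 = 1.0×10⁻⁵ mol L⁻¹
Q = [Sr²⁺][CO₃²⁻] = 2.7×10⁻⁸
Since Q (2.7×10⁻⁸) exceeds Ksp (7.1×10⁻¹⁰), SrCO₃ will precipitate.

Yes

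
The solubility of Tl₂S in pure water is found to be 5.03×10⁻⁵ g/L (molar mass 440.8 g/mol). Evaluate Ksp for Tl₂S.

Ksp = 5.94×10⁻²¹

s = (5.03×10⁻⁵ g L⁻¹)/(440.8 g mol⁻¹) = 1.1411×10⁻⁷ M
Tl₂S(s) ⇌ 2 Tl⁺(aq) + S²⁻(aq)
With molar solubility s: [Tl⁺] = 2s, [S²⁻] = s.
Ksp = [Tl⁺]^2[S²⁻] = (2s)^2 · s = 4s^3
Ksp = 4 × (1.1411×10⁻⁷)^3 = 5.94×10⁻²¹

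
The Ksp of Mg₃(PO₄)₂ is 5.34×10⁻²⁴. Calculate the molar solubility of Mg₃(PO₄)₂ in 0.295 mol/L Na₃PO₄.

1.31×10⁻⁸ M

Mg₃(PO₄)₂(s) ⇌ 3 Mg²⁺(aq) + 2 PO₄³⁻(aq)
Let s be the solubility of Mg₃(PO₄)₂ here. The common ion gives [PO₄³⁻] ≈ 0.295 mol/L, and [Mg²⁺] = 3s.
Ksp = [Mg²⁺]^3[PO₄³⁻]^2 = (3s)^3(0.295)^2
(3s)^3 = 5.34×10⁻²⁴ / (0.295)^2 = 6.14×10⁻²³
s = 1.31×10⁻⁸ mol/L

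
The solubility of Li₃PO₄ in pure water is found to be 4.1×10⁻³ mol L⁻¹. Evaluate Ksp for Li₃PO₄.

Ksp = 7.6×10⁻⁹

Li₃PO₄(s) ⇌ 3 Li⁺(aq) + PO₄³⁻(aq)
Let s be the molar solubility. Then [Li⁺] = 3s and [PO₄³⁻] = s.
Ksp = [Li⁺]^3[PO₄³⁻] = (3s)^3 · s = 27s^4
Ksp = 27 × (4.1×10⁻³)^4 = 7.6×10⁻⁹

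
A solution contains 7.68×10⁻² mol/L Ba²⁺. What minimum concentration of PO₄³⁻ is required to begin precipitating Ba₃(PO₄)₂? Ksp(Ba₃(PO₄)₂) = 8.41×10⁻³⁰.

A salt starts to precipitate once the ion product Q reaches its Ksp.
Ba₃(PO₄)₂(s) ⇌ 3 Ba²⁺(aq) + 2 PO₄³⁻(aq)
Ksp = [Ba²⁺]^3[PO₄³⁻]^2 = [PO₄³⁻]^2(7.68×10⁻²)^3
[PO₄³⁻]^2 = 8.41×10⁻³⁰ / (7.68×10⁻²)^3 = 1.86×10⁻²⁶
[PO₄³⁻] = 1.36×10⁻¹³ mol/L

1.36×10⁻¹³ M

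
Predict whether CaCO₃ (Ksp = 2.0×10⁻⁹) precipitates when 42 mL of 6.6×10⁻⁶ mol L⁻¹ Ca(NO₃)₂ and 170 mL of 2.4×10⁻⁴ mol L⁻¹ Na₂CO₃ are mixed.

No

Total volume after mixing = 42 + 170 = 212 mL.
[Ca²⁺] = (6.6×10⁻⁶)(42)/212 = 1.3×10⁻⁶ mol L⁻¹
[CO₃²⁻] = (2.4×10⁻⁴)(170)/212 = 1.9×10⁻⁴ mol L⁻¹
Q = [Ca²⁺][CO₃²⁻] = 2.5×10⁻¹⁰
Since Q (2.5×10⁻¹⁰) is less than Ksp (2.0×10⁻⁹), no CaCO₃ precipitates.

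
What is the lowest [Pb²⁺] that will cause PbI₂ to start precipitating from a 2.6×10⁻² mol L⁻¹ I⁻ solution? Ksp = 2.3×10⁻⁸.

3.4×10⁻⁵ M

Each salt precipitates once Q = Ksp for that salt.
PbI₂(s) ⇌ Pb²⁺(aq) + 2 I⁻(aq)
Ksp = [Pb²⁺][I⁻]^2 = [Pb²⁺](2.6×10⁻²)^2
[Pb²⁺] = 2.3×10⁻⁸ / (2.6×10⁻²)^2 = 3.4×10⁻⁵
[Pb²⁺] = 3.4×10⁻⁵ mol L⁻¹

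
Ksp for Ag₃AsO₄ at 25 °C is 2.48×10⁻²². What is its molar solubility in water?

1.74×10⁻⁶ M

Ag₃AsO₄(s) ⇌ 3 Ag⁺(aq) + AsO₄³⁻(aq)
If s mol/L of Ag₃AsO₄ dissolves, [Ag⁺] = 3s and [AsO₄³⁻] = s.
Ksp = [Ag⁺]^3[AsO₄³⁻] = (3s)^3 · s = 27s^4
27s^4 = 2.48×10⁻²²  ⇒  s^4 = 9.19×10⁻²⁴
Taking the 4th root, s = 1.74×10⁻⁶ mol L⁻¹.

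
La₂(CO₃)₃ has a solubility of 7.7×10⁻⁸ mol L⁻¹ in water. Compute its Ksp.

La₂(CO₃)₃(s) ⇌ 2 La³⁺(aq) + 3 CO₃²⁻(aq)
For each mole of La₂(CO₃)₃ that dissolves per liter, [La³⁺] = 2s and [CO₃²⁻] = 3s; let s denote this solubility.
Ksp = [La³⁺]^2[CO₃²⁻]^3 = (2s)^2 · (3s)^3 = 108s^5
Ksp = 108 × (7.7×10⁻⁸)^5 = 2.9×10⁻³⁴

Ksp = 2.9×10⁻³⁴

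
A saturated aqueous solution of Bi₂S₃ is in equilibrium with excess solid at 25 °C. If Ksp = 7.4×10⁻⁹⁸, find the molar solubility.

1.5×10⁻²⁰ M

Bi₂S₃(s) ⇌ 2 Bi³⁺(aq) + 3 S²⁻(aq)
With molar solubility s: [Bi³⁺] = 2s, [S²⁻] = 3s.
Ksp = [Bi³⁺]^2[S²⁻]^3 = (2s)^2 · (3s)^3 = 108s^5
108s^5 = 7.4×10⁻⁹⁸  ⇒  s^5 = 6.9×10⁻¹⁰⁰
s = 1.5×10⁻²⁰ mol/L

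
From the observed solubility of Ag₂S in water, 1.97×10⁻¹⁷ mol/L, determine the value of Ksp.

Ksp = 3.06×10⁻⁵⁰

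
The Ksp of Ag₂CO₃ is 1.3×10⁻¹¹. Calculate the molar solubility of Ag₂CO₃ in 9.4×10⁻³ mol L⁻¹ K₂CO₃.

1.9×10⁻⁵ M

Ag₂CO₃(s) ⇌ 2 Ag⁺(aq) + CO₃²⁻(aq)
The solution already contains CO₃²⁻ at 9.4×10⁻³ mol L⁻¹. Let s be the molar solubility of Ag₂CO₃.
[CO₃²⁻] ≈ 9.4×10⁻³ mol L⁻¹ (common ion dominates); [Ag⁺] = 2s.
Ksp = [Ag⁺]^2[CO₃²⁻] = (2s)^2(9.4×10⁻³)
(2s)^2 = 1.3×10⁻¹¹ / (9.4×10⁻³) = 1.4×10⁻⁹
s = 1.9×10⁻⁵ mol L⁻¹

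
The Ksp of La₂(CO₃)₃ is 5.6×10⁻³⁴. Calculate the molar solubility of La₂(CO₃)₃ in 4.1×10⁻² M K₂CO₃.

1.4×10⁻¹⁵ M

La₂(CO₃)₃(s) ⇌ 2 La³⁺(aq) + 3 CO₃²⁻(aq)
With CO₃²⁻ already at 4.1×10⁻² M and s small, take [CO₃²⁻] ≈ 4.1×10⁻² M and [La³⁺] = 2s.
Ksp = [La³⁺]^2[CO₃²⁻]^3 = (2s)^2(4.1×10⁻²)^3
(2s)^2 = 5.6×10⁻³⁴ / (4.1×10⁻²)^3 = 8.1×10⁻³⁰
s = 1.4×10⁻¹⁵ M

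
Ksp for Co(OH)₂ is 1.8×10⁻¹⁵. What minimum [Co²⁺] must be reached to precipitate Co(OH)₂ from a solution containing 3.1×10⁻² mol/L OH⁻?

1.9×10⁻¹² M

Precipitation of each salt begins when its ion product equals Ksp.
Co(OH)₂(s) ⇌ Co²⁺(aq) + 2 OH⁻(aq)
Ksp = [Co²⁺][OH⁻]^2 = [Co²⁺](3.1×10⁻²)^2
[Co²⁺] = 1.8×10⁻¹⁵ / (3.1×10⁻²)^2 = 1.9×10⁻¹²
[Co²⁺] = 1.9×10⁻¹² mol/L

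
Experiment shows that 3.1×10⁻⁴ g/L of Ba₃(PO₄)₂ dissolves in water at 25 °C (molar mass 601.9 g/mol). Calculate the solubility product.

Ksp = 3.9×10⁻³⁰

Convert to molarity: s = 3.1×10⁻⁴ / 601.9 = 5.150×10⁻⁷ mol/L
Ba₃(PO₄)₂(s) ⇌ 3 Ba²⁺(aq) + 2 PO₄³⁻(aq)
With molar solubility s: [Ba²⁺] = 3s, [PO₄³⁻] = 2s.
Ksp = [Ba²⁺]^3[PO₄³⁻]^2 = (3s)^3 · (2s)^2 = 108s^5
Ksp = 108 × (5.150×10⁻⁷)^5 = 3.9×10⁻³⁰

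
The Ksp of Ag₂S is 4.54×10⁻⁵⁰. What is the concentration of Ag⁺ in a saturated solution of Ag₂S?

4.49×10⁻¹⁷ M

Ag₂S(s) ⇌ 2 Ag⁺(aq) + S²⁻(aq)
If s mol/L of Ag₂S dissolves, [Ag⁺] = 2s and [S²⁻] = s.
Ksp = [Ag⁺]^2[S²⁻] = (2s)^2 · s = 4s^3 = 4.54×10⁻⁵⁰
s = 2.25×10⁻¹⁷ mol/L
[Ag⁺] = 2s = 4.49×10⁻¹⁷ mol/L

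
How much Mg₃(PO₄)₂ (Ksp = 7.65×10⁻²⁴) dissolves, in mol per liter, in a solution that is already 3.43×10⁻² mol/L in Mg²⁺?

2.18×10⁻¹⁰ M

Mg₃(PO₄)₂(s) ⇌ 3 Mg²⁺(aq) + 2 PO₄³⁻(aq)
Mg²⁺ is already present at 3.43×10⁻² mol/L. If s mol/L of Mg₃(PO₄)₂ dissolves, [PO₄³⁻] = 2s while [Mg²⁺] ≈ 3.43×10⁻² mol/L.
Ksp = [Mg²⁺]^3[PO₄³⁻]^2 = (3.43×10⁻²)^3(2s)^2
(2s)^2 = 7.65×10⁻²⁴ / (3.43×10⁻²)^3 = 1.90×10⁻¹⁹
s = 2.18×10⁻¹⁰ mol/L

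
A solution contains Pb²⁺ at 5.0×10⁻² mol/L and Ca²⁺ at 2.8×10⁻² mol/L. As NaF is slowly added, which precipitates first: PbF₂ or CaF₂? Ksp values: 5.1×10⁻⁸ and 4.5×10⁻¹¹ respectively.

The threshold for precipitation is Q = Ksp.
For PbF₂: [F⁻] = (Ksp/[Pb²⁺])^(1/2) = 1.0×10⁻³ mol/L
For CaF₂: [F⁻] = (Ksp/[Ca²⁺])^(1/2) = 4.0×10⁻⁵ mol/L
The smaller threshold [F⁻] is reached first, so CaF₂ precipitates first.

CaF₂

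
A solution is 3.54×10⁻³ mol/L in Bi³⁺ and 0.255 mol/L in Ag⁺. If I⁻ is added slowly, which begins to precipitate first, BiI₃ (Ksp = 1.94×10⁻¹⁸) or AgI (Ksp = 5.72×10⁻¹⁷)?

Precipitation begins when Q = Ksp.
For BiI₃: [I⁻] = (Ksp/[Bi³⁺])^(1/3) = 8.18×10⁻⁶ mol/L
For AgI: [I⁻] = (Ksp/[Ag⁺]) = 2.24×10⁻¹⁶ mol/L
Since AgI needs less I⁻ to reach saturation, it precipitates first.

AgI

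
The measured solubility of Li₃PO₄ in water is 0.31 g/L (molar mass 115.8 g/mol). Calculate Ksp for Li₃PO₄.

Convert to molarity: s = 0.31 / 115.8 = 2.677×10⁻³ mol/L
Li₃PO₄(s) ⇌ 3 Li⁺(aq) + PO₄³⁻(aq)
Call the molar solubility s, so that [Li⁺] = 3s and [PO₄³⁻] = s.
Ksp = [Li⁺]^3[PO₄³⁻] = (3s)^3 · s = 27s^4
Ksp = 27 × (2.677×10⁻³)^4 = 1.4×10⁻⁹

Ksp = 1.4×10⁻⁹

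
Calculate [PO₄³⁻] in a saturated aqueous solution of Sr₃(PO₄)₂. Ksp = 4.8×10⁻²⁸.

2.7×10⁻⁶ M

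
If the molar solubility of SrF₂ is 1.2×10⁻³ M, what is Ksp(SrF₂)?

SrF₂(s) ⇌ Sr²⁺(aq) + 2 F⁻(aq)
With molar solubility s: [Sr²⁺] = s, [F⁻] = 2s.
Ksp = [Sr²⁺][F⁻]^2 = s · (2s)^2 = 4s^3
Ksp = 4 × (1.2×10⁻³)^3 = 6.9×10⁻⁹

Ksp = 6.9×10⁻⁹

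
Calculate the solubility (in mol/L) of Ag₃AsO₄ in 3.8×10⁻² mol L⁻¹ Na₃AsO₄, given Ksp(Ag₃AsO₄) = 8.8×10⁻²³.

4.4×10⁻⁸ M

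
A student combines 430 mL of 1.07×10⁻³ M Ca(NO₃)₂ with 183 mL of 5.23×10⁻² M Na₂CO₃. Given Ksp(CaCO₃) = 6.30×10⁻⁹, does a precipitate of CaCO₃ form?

Yes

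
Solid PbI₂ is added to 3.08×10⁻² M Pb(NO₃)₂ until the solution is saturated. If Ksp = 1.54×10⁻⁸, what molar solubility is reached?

3.54×10⁻⁴ M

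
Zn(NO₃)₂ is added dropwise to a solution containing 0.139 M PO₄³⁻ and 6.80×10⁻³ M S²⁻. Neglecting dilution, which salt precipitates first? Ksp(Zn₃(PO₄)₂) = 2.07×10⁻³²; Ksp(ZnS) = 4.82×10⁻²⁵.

ZnS

Each salt precipitates once Q = Ksp for that salt.
For Zn₃(PO₄)₂: [Zn²⁺] = (Ksp/[PO₄³⁻]^2)^(1/3) = 1.02×10⁻¹⁰ M
For ZnS: [Zn²⁺] = (Ksp/[S²⁻]) = 7.09×10⁻²³ M
The smaller threshold [Zn²⁺] is reached first, so ZnS precipitates first.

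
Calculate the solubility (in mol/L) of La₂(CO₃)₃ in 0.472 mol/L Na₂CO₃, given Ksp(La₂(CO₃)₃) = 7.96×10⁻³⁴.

La₂(CO₃)₃(s) ⇌ 2 La³⁺(aq) + 3 CO₃²⁻(aq)
The solution already contains CO₃²⁻ at 0.472 mol/L. Let s be the molar solubility of La₂(CO₃)₃.
[CO₃²⁻] ≈ 0.472 mol/L (common ion dominates); [La³⁺] = 2s.
Ksp = [La³⁺]^2[CO₃²⁻]^3 = (2s)^2(0.472)^3
(2s)^2 = 7.96×10⁻³⁴ / (0.472)^3 = 7.57×10⁻³³
s = 4.35×10⁻¹⁷ mol/L

4.35×10⁻¹⁷ M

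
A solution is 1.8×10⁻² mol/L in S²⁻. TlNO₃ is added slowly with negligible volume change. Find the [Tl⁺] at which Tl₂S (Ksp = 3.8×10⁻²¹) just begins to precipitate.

4.6×10⁻¹⁰ M

Each salt precipitates once Q = Ksp for that salt.
Tl₂S(s) ⇌ 2 Tl⁺(aq) + S²⁻(aq)
Ksp = [Tl⁺]^2[S²⁻] = [Tl⁺]^2(1.8×10⁻²)
[Tl⁺]^2 = 3.8×10⁻²¹ / (1.8×10⁻²) = 2.1×10⁻¹⁹
[Tl⁺] = 4.6×10⁻¹⁰ mol/L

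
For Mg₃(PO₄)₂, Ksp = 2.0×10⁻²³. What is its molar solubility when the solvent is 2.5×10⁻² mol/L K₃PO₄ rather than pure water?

1.1×10⁻⁷ M

Mg₃(PO₄)₂(s) ⇌ 3 Mg²⁺(aq) + 2 PO₄³⁻(aq)
PO₄³⁻ is already present at 2.5×10⁻² mol/L. If s mol/L of Mg₃(PO₄)₂ dissolves, [Mg²⁺] = 3s while [PO₄³⁻] ≈ 2.5×10⁻² mol/L.
Ksp = [Mg²⁺]^3[PO₄³⁻]^2 = (3s)^3(2.5×10⁻²)^2
(3s)^3 = 2.0×10⁻²³ / (2.5×10⁻²)^2 = 3.2×10⁻²⁰
s = 1.1×10⁻⁷ mol/L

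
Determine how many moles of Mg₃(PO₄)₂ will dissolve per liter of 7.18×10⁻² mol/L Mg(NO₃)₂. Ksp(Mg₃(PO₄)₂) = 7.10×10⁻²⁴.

6.92×10⁻¹¹ M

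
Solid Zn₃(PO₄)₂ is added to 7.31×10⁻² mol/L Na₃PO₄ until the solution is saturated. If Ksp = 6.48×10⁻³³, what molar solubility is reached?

Zn₃(PO₄)₂(s) ⇌ 3 Zn²⁺(aq) + 2 PO₄³⁻(aq)
PO₄³⁻ is already present at 7.31×10⁻² mol/L. If s mol/L of Zn₃(PO₄)₂ dissolves, [Zn²⁺] = 3s while [PO₄³⁻] ≈ 7.31×10⁻² mol/L.
Ksp = [Zn²⁺]^3[PO₄³⁻]^2 = (3s)^3(7.31×10⁻²)^2
(3s)^3 = 6.48×10⁻³³ / (7.31×10⁻²)^2 = 1.21×10⁻³⁰
s = 3.55×10⁻¹¹ mol/L

3.55×10⁻¹¹ M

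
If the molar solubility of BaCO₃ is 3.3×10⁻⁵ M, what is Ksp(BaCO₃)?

BaCO₃(s) ⇌ Ba²⁺(aq) + CO₃²⁻(aq)
Call the molar solubility s, so that [Ba²⁺] = s and [CO₃²⁻] = s.
Ksp = [Ba²⁺][CO₃²⁻] = s · s = s^2
Ksp = (3.3×10⁻⁵)^2 = 1.1×10⁻⁹

Ksp = 1.1×10⁻⁹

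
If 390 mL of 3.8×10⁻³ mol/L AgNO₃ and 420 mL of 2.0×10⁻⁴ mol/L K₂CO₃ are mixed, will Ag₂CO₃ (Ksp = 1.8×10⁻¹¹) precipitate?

Total volume after mixing = 390 + 420 = 810 mL.
[Ag⁺] = (3.8×10⁻³)(390)/810 = 1.8×10⁻³ mol/L
[CO₃²⁻] = (2.0×10⁻⁴)(420)/810 = 1.0×10⁻⁴ mol/L
Q = [Ag⁺]^2[CO₃²⁻] = 3.5×10⁻¹⁰
Since Q (3.5×10⁻¹⁰) exceeds Ksp (1.8×10⁻¹¹), Ag₂CO₃ will precipitate.

Yes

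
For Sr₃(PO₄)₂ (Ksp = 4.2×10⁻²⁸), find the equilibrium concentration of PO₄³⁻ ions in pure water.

2.6×10⁻⁶ M

Sr₃(PO₄)₂(s) ⇌ 3 Sr²⁺(aq) + 2 PO₄³⁻(aq)
Let s be the molar solubility. Then [Sr²⁺] = 3s and [PO₄³⁻] = 2s.
Ksp = [Sr²⁺]^3[PO₄³⁻]^2 = (3s)^3 · (2s)^2 = 108s^5 = 4.2×10⁻²⁸
s = 1.3×10⁻⁶ M
[PO₄³⁻] = 2s = 2.6×10⁻⁶ M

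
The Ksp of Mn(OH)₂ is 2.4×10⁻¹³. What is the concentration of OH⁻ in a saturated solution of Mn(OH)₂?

7.8×10⁻⁵ M

Mn(OH)₂(s) ⇌ Mn²⁺(aq) + 2 OH⁻(aq)
Let s be the molar solubility. Then [Mn²⁺] = s and [OH⁻] = 2s.
Ksp = [Mn²⁺][OH⁻]^2 = s · (2s)^2 = 4s^3 = 2.4×10⁻¹³
s = 3.9×10⁻⁵ mol/L
[OH⁻] = 2s = 7.8×10⁻⁵ mol/L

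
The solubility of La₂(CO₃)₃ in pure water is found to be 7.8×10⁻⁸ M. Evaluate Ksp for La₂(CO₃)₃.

Ksp = 3.1×10⁻³⁴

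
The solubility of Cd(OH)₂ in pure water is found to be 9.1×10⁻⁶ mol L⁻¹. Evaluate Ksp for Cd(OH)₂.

Cd(OH)₂(s) ⇌ Cd²⁺(aq) + 2 OH⁻(aq)
Let s be the molar solubility. Then [Cd²⁺] = s and [OH⁻] = 2s.
Ksp = [Cd²⁺][OH⁻]^2 = s · (2s)^2 = 4s^3
Ksp = 4 × (9.1×10⁻⁶)^3 = 3.0×10⁻¹⁵

Ksp = 3.0×10⁻¹⁵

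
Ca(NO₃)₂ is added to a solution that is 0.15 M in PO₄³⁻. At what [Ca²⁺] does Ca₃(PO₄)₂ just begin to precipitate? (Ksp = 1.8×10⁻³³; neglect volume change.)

The threshold for precipitation is Q = Ksp.
Ca₃(PO₄)₂(s) ⇌ 3 Ca²⁺(aq) + 2 PO₄³⁻(aq)
Ksp = [Ca²⁺]^3[PO₄³⁻]^2 = [Ca²⁺]^3(0.15)^2
[Ca²⁺]^3 = 1.8×10⁻³³ / (0.15)^2 = 8.0×10⁻³²
[Ca²⁺] = 4.3×10⁻¹¹ M

4.3×10⁻¹¹ M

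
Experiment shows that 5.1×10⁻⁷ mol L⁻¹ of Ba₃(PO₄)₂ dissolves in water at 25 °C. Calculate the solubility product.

Ksp = 3.7×10⁻³⁰

Ba₃(PO₄)₂(s) ⇌ 3 Ba²⁺(aq) + 2 PO₄³⁻(aq)
Let s be the molar solubility. Then [Ba²⁺] = 3s and [PO₄³⁻] = 2s.
Ksp = [Ba²⁺]^3[PO₄³⁻]^2 = (3s)^3 · (2s)^2 = 108s^5
Ksp = 108 × (5.1×10⁻⁷)^5 = 3.7×10⁻³⁰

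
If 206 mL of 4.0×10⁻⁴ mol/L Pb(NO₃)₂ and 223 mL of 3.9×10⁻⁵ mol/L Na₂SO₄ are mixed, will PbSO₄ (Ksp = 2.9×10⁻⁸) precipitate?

No

Total volume after mixing = 206 + 223 = 429 mL.
[Pb²⁺] = (4.0×10⁻⁴)(206)/429 = 1.9×10⁻⁴ mol/L
[SO₄²⁻] = (3.9×10⁻⁵)(223)/429 = 2.0×10⁻⁵ mol/L
Q = [Pb²⁺][SO₄²⁻] = 3.9×10⁻⁹
Q = 3.9×10⁻⁹ < Ksp = 2.9×10⁻⁸, so the solution is unsaturated and no precipitate forms.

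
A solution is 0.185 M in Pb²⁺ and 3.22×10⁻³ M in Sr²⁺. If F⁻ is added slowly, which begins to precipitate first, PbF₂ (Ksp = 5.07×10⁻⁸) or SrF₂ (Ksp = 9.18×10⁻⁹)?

PbF₂

Precipitation begins when Q = Ksp.
For PbF₂: [F⁻] = (Ksp/[Pb²⁺])^(1/2) = 5.24×10⁻⁴ M
For SrF₂: [F⁻] = (Ksp/[Sr²⁺])^(1/2) = 1.69×10⁻³ M
PbF₂ requires the lower [F⁻], so it precipitates first.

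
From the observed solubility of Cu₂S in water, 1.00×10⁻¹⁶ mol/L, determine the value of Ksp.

Cu₂S(s) ⇌ 2 Cu⁺(aq) + S²⁻(aq)
With molar solubility s: [Cu⁺] = 2s, [S²⁻] = s.
Ksp = [Cu⁺]^2[S²⁻] = (2s)^2 · s = 4s^3
Ksp = 4 × (1.00×10⁻¹⁶)^3 = 4.00×10⁻⁴⁸

Ksp = 4.00×10⁻⁴⁸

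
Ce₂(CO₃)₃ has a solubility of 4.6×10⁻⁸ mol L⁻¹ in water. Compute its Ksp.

Ksp = 2.2×10⁻³⁵

Ce₂(CO₃)₃(s) ⇌ 2 Ce³⁺(aq) + 3 CO₃²⁻(aq)
With molar solubility s: [Ce³⁺] = 2s, [CO₃²⁻] = 3s.
Ksp = [Ce³⁺]^2[CO₃²⁻]^3 = (2s)^2 · (3s)^3 = 108s^5
Ksp = 108 × (4.6×10⁻⁸)^5 = 2.2×10⁻³⁵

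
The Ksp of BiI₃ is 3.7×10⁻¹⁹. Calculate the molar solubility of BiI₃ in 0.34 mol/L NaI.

9.4×10⁻¹⁸ M

BiI₃(s) ⇌ Bi³⁺(aq) + 3 I⁻(aq)
The solution already contains I⁻ at 0.34 mol/L. Let s be the molar solubility of BiI₃.
[I⁻] ≈ 0.34 mol/L (common ion dominates); [Bi³⁺] = s.
Ksp = [Bi³⁺][I⁻]^3 = s(0.34)^3
s = 3.7×10⁻¹⁹ / (0.34)^3 = 9.4×10⁻¹⁸
s = 9.4×10⁻¹⁸ mol/L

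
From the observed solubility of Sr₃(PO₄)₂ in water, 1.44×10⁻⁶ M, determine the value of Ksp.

Sr₃(PO₄)₂(s) ⇌ 3 Sr²⁺(aq) + 2 PO₄³⁻(aq)
Let s be the molar solubility. Then [Sr²⁺] = 3s and [PO₄³⁻] = 2s.
Ksp = [Sr²⁺]^3[PO₄³⁻]^2 = (3s)^3 · (2s)^2 = 108s^5
Ksp = 108 × (1.44×10⁻⁶)^5 = 6.69×10⁻²⁸

Ksp = 6.69×10⁻²⁸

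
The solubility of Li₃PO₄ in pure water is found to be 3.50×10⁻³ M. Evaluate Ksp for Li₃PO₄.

Li₃PO₄(s) ⇌ 3 Li⁺(aq) + PO₄³⁻(aq)
With molar solubility s: [Li⁺] = 3s, [PO₄³⁻] = s.
Ksp = [Li⁺]^3[PO₄³⁻] = (3s)^3 · s = 27s^4
Ksp = 27 × (3.50×10⁻³)^4 = 4.05×10⁻⁹

Ksp = 4.05×10⁻⁹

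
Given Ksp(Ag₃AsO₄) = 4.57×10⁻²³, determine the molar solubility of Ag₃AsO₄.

Ag₃AsO₄(s) ⇌ 3 Ag⁺(aq) + AsO₄³⁻(aq)
With molar solubility s: [Ag⁺] = 3s, [AsO₄³⁻] = s.
Ksp = [Ag⁺]^3[AsO₄³⁻] = (3s)^3 · s = 27s^4
27s^4 = 4.57×10⁻²³  ⇒  s^4 = 1.69×10⁻²⁴
s = (1.69×10⁻²⁴)^(1/4) = 1.14×10⁻⁶ M

1.14×10⁻⁶ M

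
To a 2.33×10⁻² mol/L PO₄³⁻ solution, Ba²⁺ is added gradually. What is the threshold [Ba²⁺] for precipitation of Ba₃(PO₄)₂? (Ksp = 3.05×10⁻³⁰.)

1.78×10⁻⁹ M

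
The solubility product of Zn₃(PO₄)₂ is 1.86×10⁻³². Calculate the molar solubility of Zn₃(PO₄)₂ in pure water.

Zn₃(PO₄)₂(s) ⇌ 3 Zn²⁺(aq) + 2 PO₄³⁻(aq)
Call the molar solubility s, so that [Zn²⁺] = 3s and [PO₄³⁻] = 2s.
Ksp = [Zn²⁺]^3[PO₄³⁻]^2 = (3s)^3 · (2s)^2 = 108s^5
108s^5 = 1.86×10⁻³²  ⇒  s^5 = 1.72×10⁻³⁴
Taking the 5th root, s = 1.77×10⁻⁷ mol L⁻¹.

1.77×10⁻⁷ M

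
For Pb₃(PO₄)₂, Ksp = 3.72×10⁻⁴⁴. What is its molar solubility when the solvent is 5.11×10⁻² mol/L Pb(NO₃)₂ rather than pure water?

Pb₃(PO₄)₂(s) ⇌ 3 Pb²⁺(aq) + 2 PO₄³⁻(aq)
Let s be the solubility of Pb₃(PO₄)₂ here. The common ion gives [Pb²⁺] ≈ 5.11×10⁻² mol/L, and [PO₄³⁻] = 2s.
Ksp = [Pb²⁺]^3[PO₄³⁻]^2 = (5.11×10⁻²)^3(2s)^2
(2s)^2 = 3.72×10⁻⁴⁴ / (5.11×10⁻²)^3 = 2.79×10⁻⁴⁰
s = 8.35×10⁻²¹ mol/L

8.35×10⁻²¹ M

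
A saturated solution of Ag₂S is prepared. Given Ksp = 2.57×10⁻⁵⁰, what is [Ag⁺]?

3.72×10⁻¹⁷ M

Ag₂S(s) ⇌ 2 Ag⁺(aq) + S²⁻(aq)
For each mole of Ag₂S that dissolves per liter, [Ag⁺] = 2s and [S²⁻] = s; let s denote this solubility.
Ksp = [Ag⁺]^2[S²⁻] = (2s)^2 · s = 4s^3 = 2.57×10⁻⁵⁰
s = 1.86×10⁻¹⁷ M
[Ag⁺] = 2s = 3.72×10⁻¹⁷ M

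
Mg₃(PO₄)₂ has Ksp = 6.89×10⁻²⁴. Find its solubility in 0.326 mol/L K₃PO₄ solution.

Mg₃(PO₄)₂(s) ⇌ 3 Mg²⁺(aq) + 2 PO₄³⁻(aq)
Let s be the solubility of Mg₃(PO₄)₂ here. The common ion gives [PO₄³⁻] ≈ 0.326 mol/L, and [Mg²⁺] = 3s.
Ksp = [Mg²⁺]^3[PO₄³⁻]^2 = (3s)^3(0.326)^2
(3s)^3 = 6.89×10⁻²⁴ / (0.326)^2 = 6.48×10⁻²³
s = 1.34×10⁻⁸ mol/L

1.34×10⁻⁸ M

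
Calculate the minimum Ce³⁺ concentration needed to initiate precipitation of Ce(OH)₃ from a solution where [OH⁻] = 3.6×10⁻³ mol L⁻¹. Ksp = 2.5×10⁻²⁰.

A salt starts to precipitate once the ion product Q reaches its Ksp.
Ce(OH)₃(s) ⇌ Ce³⁺(aq) + 3 OH⁻(aq)
Ksp = [Ce³⁺][OH⁻]^3 = [Ce³⁺](3.6×10⁻³)^3
[Ce³⁺] = 2.5×10⁻²⁰ / (3.6×10⁻³)^3 = 5.4×10⁻¹³
[Ce³⁺] = 5.4×10⁻¹³ mol L⁻¹

5.4×10⁻¹³ M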